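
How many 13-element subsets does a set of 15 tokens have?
C(15,13) = 15!/(13!×2!) = 105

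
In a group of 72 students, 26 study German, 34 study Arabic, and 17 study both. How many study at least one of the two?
|A∪B| = |A| + |B| - |A∩B| = 26 + 34 - 17 = 43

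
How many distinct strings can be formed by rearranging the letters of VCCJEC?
6! / (1! × 3! × 1! × 1!) = 120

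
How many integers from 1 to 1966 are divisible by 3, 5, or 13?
⌊1966/3⌋+⌊1966/5⌋+⌊1966/13⌋ - ⌊1966/15⌋-⌊1966/39⌋-⌊1966/65⌋ + ⌊1966/195⌋ = 655+393+151 - 131-50-30 + 10 = 998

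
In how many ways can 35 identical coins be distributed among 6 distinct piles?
C(35+6-1, 6-1) = C(40, 5) = 658008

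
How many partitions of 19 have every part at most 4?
Let r_j(i) = number of partitions of i into parts ≤ j, for i = 0..19. r_1(i) = 1 for all i; r_j(i) = r_{j-1}(i) + r_j(i-j). Rows j = 2..4: ≤2: 1 1 2 2 3 3 4 4 5 5 6 6 7 7 8 8 9 9 10 10; ≤3: 1 1 2 3 4 5 7 8 10 12 14 16 19 21 24 27 30 33 37 40; ≤4: 1 1 2 3 5 6 9 11 15 18 23 27 34 39 47 54 64 72 84 94. r_4(19) = 94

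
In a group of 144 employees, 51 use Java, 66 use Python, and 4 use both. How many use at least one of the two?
|A∪B| = |A| + |B| - |A∩B| = 51 + 66 - 4 = 113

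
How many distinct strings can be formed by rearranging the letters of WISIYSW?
7! / (2! × 1! × 2! × 2!) = 630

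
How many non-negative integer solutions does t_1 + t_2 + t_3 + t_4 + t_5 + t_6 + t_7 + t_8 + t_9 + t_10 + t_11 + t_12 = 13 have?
C(13+12-1, 12-1) = C(24, 11) = 2496144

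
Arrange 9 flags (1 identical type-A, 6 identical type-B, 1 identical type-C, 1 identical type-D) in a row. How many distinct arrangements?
9! / (1! × 6! × 1! × 1!) = 504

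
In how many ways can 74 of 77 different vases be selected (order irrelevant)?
C(77,74) = 77!/(74!×3!) = 73150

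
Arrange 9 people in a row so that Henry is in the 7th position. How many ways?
Fix one position: (9-1)! = 40320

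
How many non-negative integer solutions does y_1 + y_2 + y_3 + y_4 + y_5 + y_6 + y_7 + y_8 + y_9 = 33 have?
C(33+9-1, 9-1) = C(41, 8) = 95548245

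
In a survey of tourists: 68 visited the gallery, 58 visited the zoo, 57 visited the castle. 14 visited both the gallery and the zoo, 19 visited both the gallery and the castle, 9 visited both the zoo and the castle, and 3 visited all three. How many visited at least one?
|A∪B∪C| = 68+58+57-14-19-9+3 = 144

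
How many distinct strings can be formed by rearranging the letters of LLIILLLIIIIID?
13! / (7! × 5! × 1!) = 10296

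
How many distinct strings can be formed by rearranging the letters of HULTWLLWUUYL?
12! / (1! × 2! × 1! × 1! × 4! × 3!) = 1663200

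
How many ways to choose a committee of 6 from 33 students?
C(33,6) = 33!/(6!×27!) = 1107568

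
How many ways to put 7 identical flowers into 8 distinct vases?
C(7+8-1, 8-1) = C(14, 7) = 3432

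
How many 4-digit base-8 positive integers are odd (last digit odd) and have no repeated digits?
Last∈{1,3,5,7}. Last=0: 0. Last nonzero: 4×6×P(6,2) = 720. Total = 720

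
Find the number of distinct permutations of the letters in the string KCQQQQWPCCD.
11! / (1! × 1! × 1! × 1! × 4! × 3!) = 277200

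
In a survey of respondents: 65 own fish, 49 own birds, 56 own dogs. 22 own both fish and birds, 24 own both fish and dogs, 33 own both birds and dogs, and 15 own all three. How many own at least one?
|A∪B∪C| = 65+49+56-22-24-33+15 = 106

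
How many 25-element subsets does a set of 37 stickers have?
C(37,25) = 37!/(25!×12!) = 1852482996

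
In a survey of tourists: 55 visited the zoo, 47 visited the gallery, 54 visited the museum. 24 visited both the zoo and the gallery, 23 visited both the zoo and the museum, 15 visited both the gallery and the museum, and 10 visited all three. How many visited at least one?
|A∪B∪C| = 55+47+54-24-23-15+10 = 104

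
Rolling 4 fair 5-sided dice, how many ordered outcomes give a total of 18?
Coefficient of x^18 in (x + x² + ... + x^5)^4. By inclusion-exclusion on dice exceeding 5: Σ_j (-1)^j C(4,j)·C(18-1-5j, 3) = C(4,0)·C(17,3) - C(4,1)·C(12,3) + C(4,2)·C(7,3) = 1·680 - 4·220 + 6·35 = 10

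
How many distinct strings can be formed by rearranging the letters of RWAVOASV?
8! / (1! × 2! × 2! × 1! × 1! × 1!) = 10080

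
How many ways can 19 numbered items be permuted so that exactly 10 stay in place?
Choose the 10 fixed points C(19,10) = 92378, derange the rest: !9 = Σ_{j=0}^{9} (-1)^j·9!/j! = 362880 - 362880 + 181440 - 60480 + 15120 - 3024 + 504 - 72 + 9 - 1 = 133496. Product = 92378 × 133496 = 12332093488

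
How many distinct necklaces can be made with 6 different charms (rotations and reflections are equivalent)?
(6-1)!/2 = 120/2 = 60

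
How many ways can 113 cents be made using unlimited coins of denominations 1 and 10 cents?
Coefficient of x^113 in 1/(1-x^1) · 1/(1-x^10). Use j coins of 10 for j = 0..⌊113/10⌋ = 11, the rest in 1s: 11 + 1 = 12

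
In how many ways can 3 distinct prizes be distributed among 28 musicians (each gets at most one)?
P(28,3) = 28!/(28-3)! = 19656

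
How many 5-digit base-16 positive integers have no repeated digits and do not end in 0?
Last digit: 15 nonzero choices. First digit: 14 (nonzero, ≠last). Middle 3: P(14,3) = 2184. Total = 458640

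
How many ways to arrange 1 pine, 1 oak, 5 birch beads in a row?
7! / (1! × 1! × 5!) = 42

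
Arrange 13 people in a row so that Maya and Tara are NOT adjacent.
Total - adjacent = 13! - (13-1)!×2 = 6227020800 - 958003200 = 5269017600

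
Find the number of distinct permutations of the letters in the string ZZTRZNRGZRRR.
12! / (5! × 1! × 4! × 1! × 1!) = 166320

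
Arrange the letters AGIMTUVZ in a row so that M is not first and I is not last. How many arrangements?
By inclusion-exclusion: 8! - 2×(8-1)! + (8-2)! = 40320 - 10080 + 720 = 30960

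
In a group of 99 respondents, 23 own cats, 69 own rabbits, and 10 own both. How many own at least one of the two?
|A∪B| = |A| + |B| - |A∩B| = 23 + 69 - 10 = 82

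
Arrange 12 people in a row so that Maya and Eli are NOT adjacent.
Total - adjacent = 12! - (12-1)!×2 = 479001600 - 79833600 = 399168000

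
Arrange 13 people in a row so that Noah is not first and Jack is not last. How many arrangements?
By inclusion-exclusion: 13! - 2×(13-1)! + (13-2)! = 6227020800 - 958003200 + 39916800 = 5308934400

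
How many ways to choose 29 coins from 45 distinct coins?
C(45,29) = 45!/(29!×16!) = 646626422970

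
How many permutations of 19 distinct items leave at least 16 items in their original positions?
Exactly j fixed points: C(19,j)·!(19-j); sum over j ≥ 16 (derangement numbers via !m = (m-1)·(!(m-1) + !(m-2)): !0..!3 = 1, 0, 1, 2). Σ_{j=16}^{19} C(19,j)·!(19-j) = C(19,16)·!3 + C(19,17)·!2 + C(19,18)·!1 + C(19,19)·!0 = 969·2 + 171·1 + 19·0 + 1·1 = 2110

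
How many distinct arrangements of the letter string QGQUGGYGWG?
10! / (1! × 1! × 2! × 1! × 5!) = 15120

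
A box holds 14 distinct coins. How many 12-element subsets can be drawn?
C(14,12) = 14!/(12!×2!) = 91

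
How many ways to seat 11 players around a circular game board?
Circular: fix one position, arrange the rest. (11-1)! = 3628800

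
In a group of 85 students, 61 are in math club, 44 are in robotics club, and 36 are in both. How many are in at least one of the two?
|A∪B| = |A| + |B| - |A∩B| = 61 + 44 - 36 = 69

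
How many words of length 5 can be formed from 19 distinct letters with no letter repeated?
P(19,5) = 19!/(19-5)! = 1395360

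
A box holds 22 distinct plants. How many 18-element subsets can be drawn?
C(22,18) = 22!/(18!×4!) = 7315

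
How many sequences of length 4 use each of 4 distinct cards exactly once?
4! = 24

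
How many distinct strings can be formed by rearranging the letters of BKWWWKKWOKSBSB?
14! / (1! × 4! × 3! × 4! × 2!) = 12612600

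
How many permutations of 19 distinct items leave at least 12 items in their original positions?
Exactly j fixed points: C(19,j)·!(19-j); sum over j ≥ 12 (derangement numbers via !m = (m-1)·(!(m-1) + !(m-2)): !0..!7 = 1, 0, 1, 2, 9, 44, 265, 1854). Σ_{j=12}^{19} C(19,j)·!(19-j) = C(19,12)·!7 + C(19,13)·!6 + C(19,14)·!5 + C(19,15)·!4 + C(19,16)·!3 + C(19,17)·!2 + C(19,18)·!1 + C(19,19)·!0 = 50388·1854 + 27132·265 + 11628·44 + 3876·9 + 969·2 + 171·1 + 19·0 + 1·1 = 101157958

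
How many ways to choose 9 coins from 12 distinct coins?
C(12,9) = 12!/(9!×3!) = 220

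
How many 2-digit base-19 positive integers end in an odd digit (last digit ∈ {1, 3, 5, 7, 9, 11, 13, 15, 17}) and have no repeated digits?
Last∈{1,3,5,7,9,11,13,15,17}. Last=0: 0. Last nonzero: 9×17×P(17,0) = 153. Total = 153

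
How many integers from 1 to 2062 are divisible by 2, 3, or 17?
⌊2062/2⌋+⌊2062/3⌋+⌊2062/17⌋ - ⌊2062/6⌋-⌊2062/34⌋-⌊2062/51⌋ + ⌊2062/102⌋ = 1031+687+121 - 343-60-40 + 20 = 1416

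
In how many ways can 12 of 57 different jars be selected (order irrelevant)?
C(57,12) = 57!/(12!×45!) = 707285522580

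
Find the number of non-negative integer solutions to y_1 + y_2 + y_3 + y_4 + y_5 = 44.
C(44+5-1, 5-1) = C(48, 4) = 194580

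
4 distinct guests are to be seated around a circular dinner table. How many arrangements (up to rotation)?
Circular: fix one position, arrange the rest. (4-1)! = 6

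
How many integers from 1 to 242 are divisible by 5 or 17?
⌊242/5⌋ + ⌊242/17⌋ - ⌊242/85⌋ = 48 + 14 - 2 = 60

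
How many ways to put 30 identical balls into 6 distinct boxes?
C(30+6-1, 6-1) = C(35, 5) = 324632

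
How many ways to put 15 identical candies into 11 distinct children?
C(15+11-1, 11-1) = C(25, 10) = 3268760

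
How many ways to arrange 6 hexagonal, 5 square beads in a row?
11! / (6! × 5!) = 462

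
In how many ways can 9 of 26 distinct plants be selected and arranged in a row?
P(26,9) = 26!/(26-9)! = 1133836704000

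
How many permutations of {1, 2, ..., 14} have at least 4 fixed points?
Exactly j fixed points: C(14,j)·!(14-j); sum over j ≥ 4 (derangement numbers via !m = (m-1)·(!(m-1) + !(m-2)): !0..!10 = 1, 0, 1, 2, 9, 44, 265, 1854, 14833, 133496, 1334961). Σ_{j=4}^{14} C(14,j)·!(14-j) = C(14,4)·!10 + C(14,5)·!9 + C(14,6)·!8 + C(14,7)·!7 + C(14,8)·!6 + C(14,9)·!5 + C(14,10)·!4 + C(14,11)·!3 + C(14,12)·!2 + C(14,13)·!1 + C(14,14)·!0 = 1001·1334961 + 2002·133496 + 3003·14833 + 3432·1854 + 3003·265 + 2002·44 + 1001·9 + 364·2 + 91·1 + 14·0 + 1·1 = 1655355092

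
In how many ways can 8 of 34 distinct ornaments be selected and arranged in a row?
P(34,8) = 34!/(34-8)! = 732058145280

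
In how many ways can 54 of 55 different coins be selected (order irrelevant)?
C(55,54) = 55!/(54!×1!) = 55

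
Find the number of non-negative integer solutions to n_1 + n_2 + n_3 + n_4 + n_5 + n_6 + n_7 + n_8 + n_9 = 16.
C(16+9-1, 9-1) = C(24, 8) = 735471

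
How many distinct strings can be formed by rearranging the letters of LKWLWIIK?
8! / (2! × 2! × 2! × 2!) = 2520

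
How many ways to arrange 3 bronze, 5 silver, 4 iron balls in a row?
12! / (3! × 5! × 4!) = 27720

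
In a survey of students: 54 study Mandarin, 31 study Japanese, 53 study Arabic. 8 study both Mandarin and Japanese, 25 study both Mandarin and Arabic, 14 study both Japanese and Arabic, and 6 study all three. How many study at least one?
|A∪B∪C| = 54+31+53-8-25-14+6 = 97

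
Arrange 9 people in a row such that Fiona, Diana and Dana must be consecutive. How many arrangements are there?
Treat the 3 as one block: (9-3+1)! × 3! = 5040 × 6 = 30240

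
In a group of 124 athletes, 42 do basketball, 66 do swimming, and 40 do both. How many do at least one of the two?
|A∪B| = |A| + |B| - |A∩B| = 42 + 66 - 40 = 68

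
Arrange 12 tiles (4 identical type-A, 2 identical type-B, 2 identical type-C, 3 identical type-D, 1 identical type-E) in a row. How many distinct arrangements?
12! / (4! × 2! × 2! × 3! × 1!) = 831600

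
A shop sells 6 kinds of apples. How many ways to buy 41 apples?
C(41+6-1, 6-1) = C(46, 5) = 1370754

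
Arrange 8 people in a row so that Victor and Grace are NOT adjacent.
Total - adjacent = 8! - (8-1)!×2 = 40320 - 10080 = 30240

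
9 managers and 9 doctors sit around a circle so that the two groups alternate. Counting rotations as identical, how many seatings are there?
Fix one of the managers: (9-1)! ways for the remaining managers, × 9! ways for the doctors = 40320 × 362880 = 14631321600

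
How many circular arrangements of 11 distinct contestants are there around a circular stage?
Circular: fix one position, arrange the rest. (11-1)! = 3628800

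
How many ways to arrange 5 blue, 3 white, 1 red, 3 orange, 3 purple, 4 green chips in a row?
19! / (5! × 3! × 1! × 3! × 3! × 4!) = 195545750400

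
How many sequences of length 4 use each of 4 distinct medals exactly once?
4! = 24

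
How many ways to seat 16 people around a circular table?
Circular: fix one position, arrange the rest. (16-1)! = 1307674368000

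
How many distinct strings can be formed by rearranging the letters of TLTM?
4! / (1! × 1! × 2!) = 12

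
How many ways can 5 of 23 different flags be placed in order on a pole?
P(23,5) = 23!/(23-5)! = 4037880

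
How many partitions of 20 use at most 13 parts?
By conjugation, equals partitions of 20 into parts ≤ 13. Let r_j(i) = number of partitions of i into parts ≤ j, for i = 0..20. r_1(i) = 1 for all i; r_j(i) = r_{j-1}(i) + r_j(i-j). Rows j = 2..13: ≤2: 1 1 2 2 3 3 4 4 5 5 6 6 7 7 8 8 9 9 10 10 11; ≤3: 1 1 2 3 4 5 7 8 10 12 14 16 19 21 24 27 30 33 37 40 44; ≤4: 1 1 2 3 5 6 9 11 15 18 23 27 34 39 47 54 64 72 84 94 108; ≤5: 1 1 2 3 5 7 10 13 18 23 30 37 47 57 70 84 101 119 141 164 192; ≤6: 1 1 2 3 5 7 11 14 20 26 35 44 58 71 90 110 136 163 199 235 282; ≤7: 1 1 2 3 5 7 11 15 21 28 38 49 65 82 105 131 164 201 248 300 364; ≤8: 1 1 2 3 5 7 11 15 22 29 40 52 70 89 116 146 186 230 288 352 434; ≤9: 1 1 2 3 5 7 11 15 22 30 41 54 73 94 123 157 201 252 318 393 488; ≤10: 1 1 2 3 5 7 11 15 22 30 42 55 75 97 128 164 212 267 340 423 530; ≤11: 1 1 2 3 5 7 11 15 22 30 42 56 76 99 131 169 219 278 355 445 560; ≤12: 1 1 2 3 5 7 11 15 22 30 42 56 77 100 133 172 224 285 366 460 582; ≤13: 1 1 2 3 5 7 11 15 22 30 42 56 77 101 134 174 227 290 373 471 597. r_13(20) = 597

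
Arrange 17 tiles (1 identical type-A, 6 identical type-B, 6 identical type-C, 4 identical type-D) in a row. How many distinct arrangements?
17! / (1! × 6! × 6! × 4!) = 28588560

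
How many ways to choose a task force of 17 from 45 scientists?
C(45,17) = 45!/(17!×28!) = 1103068603890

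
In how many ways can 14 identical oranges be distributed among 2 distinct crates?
C(14+2-1, 2-1) = C(15, 1) = 15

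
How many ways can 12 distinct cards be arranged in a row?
12! = 479001600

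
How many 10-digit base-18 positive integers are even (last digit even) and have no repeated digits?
Last∈{0,2,4,6,8,10,12,14,16}. Last=0: 8821612800. Last nonzero: 8×16×P(16,8) = 66421555200. Total = 75243168000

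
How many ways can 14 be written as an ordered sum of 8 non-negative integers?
C(14+8-1, 8-1) = C(21, 7) = 116280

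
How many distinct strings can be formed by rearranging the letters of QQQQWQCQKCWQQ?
13! / (8! × 2! × 2! × 1!) = 38610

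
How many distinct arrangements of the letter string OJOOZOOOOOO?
11! / (1! × 1! × 9!) = 110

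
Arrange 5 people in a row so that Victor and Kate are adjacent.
Treat as block: (5-1)! × 2! = 24 × 2 = 48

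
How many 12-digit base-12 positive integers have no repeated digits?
First digit: 11 choices (nonzero). Then descending: 11 × 11 × 10 × 9 × 8 × 7 × 6 × 5 × 4 × 3 × 2 × 1 = 439084800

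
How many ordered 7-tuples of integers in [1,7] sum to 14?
Coefficient of x^14 in (x + x² + ... + x^7)^7. By inclusion-exclusion on dice exceeding 7: Σ_j (-1)^j C(7,j)·C(14-1-7j, 6) = C(7,0)·C(13,6) - C(7,1)·C(6,6) = 1·1716 - 7·1 = 1709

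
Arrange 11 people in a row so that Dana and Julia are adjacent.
Treat as block: (11-1)! × 2! = 3628800 × 2 = 7257600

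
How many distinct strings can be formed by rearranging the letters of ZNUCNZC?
7! / (2! × 1! × 2! × 2!) = 630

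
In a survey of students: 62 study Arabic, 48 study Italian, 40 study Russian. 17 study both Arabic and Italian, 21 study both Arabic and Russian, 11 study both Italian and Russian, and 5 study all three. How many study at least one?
|A∪B∪C| = 62+48+40-17-21-11+5 = 106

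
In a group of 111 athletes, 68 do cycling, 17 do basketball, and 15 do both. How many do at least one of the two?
|A∪B| = |A| + |B| - |A∩B| = 68 + 17 - 15 = 70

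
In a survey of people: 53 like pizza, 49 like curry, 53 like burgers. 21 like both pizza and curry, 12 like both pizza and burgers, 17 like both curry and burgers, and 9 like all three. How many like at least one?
|A∪B∪C| = 53+49+53-21-12-17+9 = 114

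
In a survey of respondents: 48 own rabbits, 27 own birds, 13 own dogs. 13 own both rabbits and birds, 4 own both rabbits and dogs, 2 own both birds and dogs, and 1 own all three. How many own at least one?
|A∪B∪C| = 48+27+13-13-4-2+1 = 70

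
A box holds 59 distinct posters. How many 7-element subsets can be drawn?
C(59,7) = 59!/(7!×52!) = 341149446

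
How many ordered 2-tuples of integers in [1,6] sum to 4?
Coefficient of x^4 in (x + x² + ... + x^6)^2. By inclusion-exclusion on dice exceeding 6: Σ_j (-1)^j C(2,j)·C(4-1-6j, 1) = C(2,0)·C(3,1) = 1·3 = 3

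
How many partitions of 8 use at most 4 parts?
By conjugation, equals partitions of 8 into parts ≤ 4. Let r_j(i) = number of partitions of i into parts ≤ j, for i = 0..8. r_1(i) = 1 for all i; r_j(i) = r_{j-1}(i) + r_j(i-j). Rows j = 2..4: ≤2: 1 1 2 2 3 3 4 4 5; ≤3: 1 1 2 3 4 5 7 8 10; ≤4: 1 1 2 3 5 6 9 11 15. r_4(8) = 15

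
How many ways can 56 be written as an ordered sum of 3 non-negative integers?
C(56+3-1, 3-1) = C(58, 2) = 1653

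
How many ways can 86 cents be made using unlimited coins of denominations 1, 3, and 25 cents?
Coefficient of x^86 in 1/(1-x^1) · 1/(1-x^3) · 1/(1-x^25). Case on j = number of 25-cent coins (j = 0..3); remainder r = 86 - 25j is made from {1,3} in ⌊r/3⌋+1 ways. r = 86, 61, 36, 11 → 29 + 21 + 13 + 4 = 67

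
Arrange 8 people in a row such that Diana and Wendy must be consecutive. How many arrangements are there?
Treat the 2 as one block: (8-2+1)! × 2! = 5040 × 2 = 10080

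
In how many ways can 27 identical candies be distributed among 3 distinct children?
C(27+3-1, 3-1) = C(29, 2) = 406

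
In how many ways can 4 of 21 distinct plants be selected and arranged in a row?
P(21,4) = 21!/(21-4)! = 143640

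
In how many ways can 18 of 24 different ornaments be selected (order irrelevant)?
C(24,18) = 24!/(18!×6!) = 134596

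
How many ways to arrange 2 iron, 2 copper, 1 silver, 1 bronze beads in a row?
6! / (2! × 2! × 1! × 1!) = 180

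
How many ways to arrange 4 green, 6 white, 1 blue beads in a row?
11! / (4! × 6! × 1!) = 2310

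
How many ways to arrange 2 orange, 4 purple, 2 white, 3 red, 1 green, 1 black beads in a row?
13! / (2! × 4! × 2! × 3! × 1! × 1!) = 10810800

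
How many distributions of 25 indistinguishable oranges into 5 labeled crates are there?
C(25+5-1, 5-1) = C(29, 4) = 23751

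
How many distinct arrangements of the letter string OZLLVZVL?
8! / (1! × 2! × 2! × 3!) = 1680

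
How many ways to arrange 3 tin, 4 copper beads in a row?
7! / (3! × 4!) = 35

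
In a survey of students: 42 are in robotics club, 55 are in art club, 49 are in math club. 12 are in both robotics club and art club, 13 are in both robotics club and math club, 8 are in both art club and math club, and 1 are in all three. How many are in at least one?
|A∪B∪C| = 42+55+49-12-13-8+1 = 114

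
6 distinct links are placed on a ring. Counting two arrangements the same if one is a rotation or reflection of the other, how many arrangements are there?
(6-1)!/2 = 120/2 = 60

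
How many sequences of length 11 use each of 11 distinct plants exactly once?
11! = 39916800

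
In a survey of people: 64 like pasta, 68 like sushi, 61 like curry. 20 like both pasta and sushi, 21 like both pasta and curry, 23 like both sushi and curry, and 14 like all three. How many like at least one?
|A∪B∪C| = 64+68+61-20-21-23+14 = 143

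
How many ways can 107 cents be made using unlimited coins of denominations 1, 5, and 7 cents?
Coefficient of x^107 in 1/(1-x^1) · 1/(1-x^5) · 1/(1-x^7). Case on j = number of 7-cent coins (j = 0..15); remainder r = 107 - 7j is made from {1,5} in ⌊r/5⌋+1 ways. r = 107, 100, 93, 86, 79, 72, 65, 58, 51, 44, 37, 30, 23, 16, 9, 2 → 22 + 21 + 19 + 18 + 16 + 15 + 14 + 12 + 11 + 9 + 8 + 7 + 5 + 4 + 2 + 1 = 184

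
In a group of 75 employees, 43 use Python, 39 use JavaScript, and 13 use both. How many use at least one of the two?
|A∪B| = |A| + |B| - |A∩B| = 43 + 39 - 13 = 69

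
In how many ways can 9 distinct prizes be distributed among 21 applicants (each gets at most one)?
P(21,9) = 21!/(21-9)! = 106661318400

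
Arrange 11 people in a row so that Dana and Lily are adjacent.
Treat as block: (11-1)! × 2! = 3628800 × 2 = 7257600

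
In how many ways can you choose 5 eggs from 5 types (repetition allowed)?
C(5+5-1, 5-1) = C(9, 4) = 126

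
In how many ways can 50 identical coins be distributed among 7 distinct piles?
C(50+7-1, 7-1) = C(56, 6) = 32468436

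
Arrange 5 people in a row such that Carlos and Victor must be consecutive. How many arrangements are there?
Treat the 2 as one block: (5-2+1)! × 2! = 24 × 2 = 48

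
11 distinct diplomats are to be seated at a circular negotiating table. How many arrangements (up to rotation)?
Circular: fix one position, arrange the rest. (11-1)! = 3628800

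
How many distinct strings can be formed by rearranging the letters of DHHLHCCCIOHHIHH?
15! / (1! × 1! × 2! × 7! × 1! × 3!) = 21621600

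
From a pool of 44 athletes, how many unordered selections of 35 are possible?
C(44,35) = 44!/(35!×9!) = 708930508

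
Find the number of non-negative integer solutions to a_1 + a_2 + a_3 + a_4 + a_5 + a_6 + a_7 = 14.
C(14+7-1, 7-1) = C(20, 6) = 38760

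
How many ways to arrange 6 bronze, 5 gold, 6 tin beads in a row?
17! / (6! × 5! × 6!) = 5717712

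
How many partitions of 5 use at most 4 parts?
By conjugation, equals partitions of 5 into parts ≤ 4. Let r_j(i) = number of partitions of i into parts ≤ j, for i = 0..5. r_1(i) = 1 for all i; r_j(i) = r_{j-1}(i) + r_j(i-j). Rows j = 2..4: ≤2: 1 1 2 2 3 3; ≤3: 1 1 2 3 4 5; ≤4: 1 1 2 3 5 6. r_4(5) = 6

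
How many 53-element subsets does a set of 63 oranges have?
C(63,53) = 63!/(53!×10!) = 127805525001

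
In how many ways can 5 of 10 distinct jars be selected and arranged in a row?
P(10,5) = 10!/(10-5)! = 30240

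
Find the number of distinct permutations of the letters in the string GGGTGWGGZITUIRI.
15! / (1! × 1! × 6! × 1! × 3! × 1! × 2!) = 151351200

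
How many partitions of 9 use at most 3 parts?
By conjugation, equals partitions of 9 into parts ≤ 3. Let r_j(i) = number of partitions of i into parts ≤ j, for i = 0..9. r_1(i) = 1 for all i; r_j(i) = r_{j-1}(i) + r_j(i-j). Rows j = 2..3: ≤2: 1 1 2 2 3 3 4 4 5 5; ≤3: 1 1 2 3 4 5 7 8 10 12. r_3(9) = 12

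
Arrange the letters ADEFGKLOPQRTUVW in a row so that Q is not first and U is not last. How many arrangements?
By inclusion-exclusion: 15! - 2×(15-1)! + (15-2)! = 1307674368000 - 174356582400 + 6227020800 = 1139544806400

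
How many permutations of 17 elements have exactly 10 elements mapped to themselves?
Choose the 10 fixed points C(17,10) = 19448, derange the rest: !7 = Σ_{j=0}^{7} (-1)^j·7!/j! = 5040 - 5040 + 2520 - 840 + 210 - 42 + 7 - 1 = 1854. Product = 19448 × 1854 = 36056592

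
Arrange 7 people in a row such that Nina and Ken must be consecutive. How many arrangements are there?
Treat the 2 as one block: (7-2+1)! × 2! = 720 × 2 = 1440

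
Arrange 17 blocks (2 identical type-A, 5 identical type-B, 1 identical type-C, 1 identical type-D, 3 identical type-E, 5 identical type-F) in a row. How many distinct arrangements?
17! / (2! × 5! × 1! × 1! × 3! × 5!) = 2058376320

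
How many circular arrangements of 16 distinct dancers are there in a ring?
Circular: fix one position, arrange the rest. (16-1)! = 1307674368000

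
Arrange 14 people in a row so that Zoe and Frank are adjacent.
Treat as block: (14-1)! × 2! = 6227020800 × 2 = 12454041600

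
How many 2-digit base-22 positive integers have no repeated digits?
First digit: 21 choices (nonzero). Then descending: 21 × 21 = 441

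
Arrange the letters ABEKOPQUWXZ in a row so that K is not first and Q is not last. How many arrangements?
By inclusion-exclusion: 11! - 2×(11-1)! + (11-2)! = 39916800 - 7257600 + 362880 = 33022080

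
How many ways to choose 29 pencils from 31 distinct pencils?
C(31,29) = 31!/(29!×2!) = 465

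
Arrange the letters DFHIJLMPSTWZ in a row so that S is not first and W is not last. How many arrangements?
By inclusion-exclusion: 12! - 2×(12-1)! + (12-2)! = 479001600 - 79833600 + 3628800 = 402796800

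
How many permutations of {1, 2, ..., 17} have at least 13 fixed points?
Exactly j fixed points: C(17,j)·!(17-j); sum over j ≥ 13 (derangement numbers via !m = (m-1)·(!(m-1) + !(m-2)): !0..!4 = 1, 0, 1, 2, 9). Σ_{j=13}^{17} C(17,j)·!(17-j) = C(17,13)·!4 + C(17,14)·!3 + C(17,15)·!2 + C(17,16)·!1 + C(17,17)·!0 = 2380·9 + 680·2 + 136·1 + 17·0 + 1·1 = 22917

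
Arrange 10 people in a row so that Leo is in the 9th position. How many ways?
Fix one position: (10-1)! = 362880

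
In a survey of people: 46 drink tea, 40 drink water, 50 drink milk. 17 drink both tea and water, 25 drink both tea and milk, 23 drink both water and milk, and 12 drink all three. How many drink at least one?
|A∪B∪C| = 46+40+50-17-25-23+12 = 83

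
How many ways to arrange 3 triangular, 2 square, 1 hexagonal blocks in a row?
6! / (3! × 2! × 1!) = 60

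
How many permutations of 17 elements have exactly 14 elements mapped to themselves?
Choose the 14 fixed points C(17,14) = 680, derange the rest: !3 = Σ_{j=0}^{3} (-1)^j·3!/j! = 6 - 6 + 3 - 1 = 2. Product = 680 × 2 = 1360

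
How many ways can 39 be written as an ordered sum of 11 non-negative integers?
C(39+11-1, 11-1) = C(49, 10) = 8217822536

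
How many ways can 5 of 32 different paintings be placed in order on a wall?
P(32,5) = 32!/(32-5)! = 24165120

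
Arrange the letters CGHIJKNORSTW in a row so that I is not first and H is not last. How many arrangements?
By inclusion-exclusion: 12! - 2×(12-1)! + (12-2)! = 479001600 - 79833600 + 3628800 = 402796800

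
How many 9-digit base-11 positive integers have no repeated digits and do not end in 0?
Last digit: 10 nonzero choices. First digit: 9 (nonzero, ≠last). Middle 7: P(9,7) = 181440. Total = 16329600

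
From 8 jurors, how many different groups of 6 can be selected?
C(8,6) = 8!/(6!×2!) = 28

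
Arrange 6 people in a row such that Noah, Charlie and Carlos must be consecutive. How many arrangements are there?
Treat the 3 as one block: (6-3+1)! × 3! = 24 × 6 = 144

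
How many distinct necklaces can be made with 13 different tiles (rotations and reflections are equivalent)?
(13-1)!/2 = 479001600/2 = 239500800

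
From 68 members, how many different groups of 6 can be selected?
C(68,6) = 68!/(6!×62!) = 109453344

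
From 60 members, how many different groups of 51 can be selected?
C(60,51) = 60!/(51!×9!) = 14783142660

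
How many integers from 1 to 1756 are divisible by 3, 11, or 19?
⌊1756/3⌋+⌊1756/11⌋+⌊1756/19⌋ - ⌊1756/33⌋-⌊1756/57⌋-⌊1756/209⌋ + ⌊1756/627⌋ = 585+159+92 - 53-30-8 + 2 = 747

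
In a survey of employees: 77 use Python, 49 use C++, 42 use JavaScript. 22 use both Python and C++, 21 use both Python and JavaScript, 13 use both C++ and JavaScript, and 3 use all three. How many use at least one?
|A∪B∪C| = 77+49+42-22-21-13+3 = 115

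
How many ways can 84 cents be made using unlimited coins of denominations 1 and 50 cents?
Coefficient of x^84 in 1/(1-x^1) · 1/(1-x^50). Use j coins of 50 for j = 0..⌊84/50⌋ = 1, the rest in 1s: 1 + 1 = 2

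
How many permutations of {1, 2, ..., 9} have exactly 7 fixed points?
Choose the 7 fixed points C(9,7) = 36, derange the rest: !2 = Σ_{j=0}^{2} (-1)^j·2!/j! = 2 - 2 + 1 = 1. Product = 36 × 1 = 36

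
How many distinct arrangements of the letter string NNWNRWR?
7! / (2! × 2! × 3!) = 210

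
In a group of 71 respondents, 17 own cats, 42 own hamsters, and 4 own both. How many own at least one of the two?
|A∪B| = |A| + |B| - |A∩B| = 17 + 42 - 4 = 55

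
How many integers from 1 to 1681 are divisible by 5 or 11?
⌊1681/5⌋ + ⌊1681/11⌋ - ⌊1681/55⌋ = 336 + 152 - 30 = 458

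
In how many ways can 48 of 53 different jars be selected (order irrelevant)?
C(53,48) = 53!/(48!×5!) = 2869685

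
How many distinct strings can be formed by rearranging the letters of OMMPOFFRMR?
10! / (3! × 2! × 2! × 2! × 1!) = 75600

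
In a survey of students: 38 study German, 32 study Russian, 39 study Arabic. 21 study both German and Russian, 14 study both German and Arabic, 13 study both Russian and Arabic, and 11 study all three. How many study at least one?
|A∪B∪C| = 38+32+39-21-14-13+11 = 72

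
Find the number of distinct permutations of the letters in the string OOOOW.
5! / (1! × 4!) = 5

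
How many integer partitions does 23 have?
Pentagonal recurrence p(n) = p(n-1) + p(n-2) - p(n-5) - p(n-7) + p(n-12) + p(n-15) - ... gives p(0..22) = 1, 1, 2, 3, 5, 7, 11, 15, 22, 30, 42, 56, 77, 101, 135, 176, 231, 297, 385, 490, 627, 792, 1002. p(23) = p(22) + p(21) - p(18) - p(16) + p(11) + p(8) - p(1) = 1002 + 792 - 385 - 231 + 56 + 22 - 1 = 1255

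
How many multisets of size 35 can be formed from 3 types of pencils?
C(35+3-1, 3-1) = C(37, 2) = 666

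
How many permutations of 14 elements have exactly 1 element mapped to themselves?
Choose the 1 fixed point C(14,1) = 14, derange the rest: !13 = Σ_{j=0}^{13} (-1)^j·13!/j! = 6227020800 - 6227020800 + 3113510400 - 1037836800 + 259459200 - 51891840 + 8648640 - 1235520 + 154440 - 17160 + 1716 - 156 + 13 - 1 = 2290792932. Product = 14 × 2290792932 = 32071101048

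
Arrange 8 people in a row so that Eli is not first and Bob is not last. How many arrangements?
By inclusion-exclusion: 8! - 2×(8-1)! + (8-2)! = 40320 - 10080 + 720 = 30960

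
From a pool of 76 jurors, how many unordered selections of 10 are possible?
C(76,10) = 76!/(10!×66!) = 954526728530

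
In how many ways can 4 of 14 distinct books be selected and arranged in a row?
P(14,4) = 14!/(14-4)! = 24024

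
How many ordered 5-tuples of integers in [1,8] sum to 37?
Coefficient of x^37 in (x + x² + ... + x^8)^5. By inclusion-exclusion on dice exceeding 8: Σ_j (-1)^j C(5,j)·C(37-1-8j, 4) = C(5,0)·C(36,4) - C(5,1)·C(28,4) + C(5,2)·C(20,4) - C(5,3)·C(12,4) + C(5,4)·C(4,4) = 1·58905 - 5·20475 + 10·4845 - 10·495 + 5·1 = 35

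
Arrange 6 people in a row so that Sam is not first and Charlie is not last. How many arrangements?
By inclusion-exclusion: 6! - 2×(6-1)! + (6-2)! = 720 - 240 + 24 = 504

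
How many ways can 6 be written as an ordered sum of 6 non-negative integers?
C(6+6-1, 6-1) = C(11, 5) = 462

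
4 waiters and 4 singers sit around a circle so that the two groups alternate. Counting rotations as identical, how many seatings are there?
Fix one of the waiters: (4-1)! ways for the remaining waiters, × 4! ways for the singers = 6 × 24 = 144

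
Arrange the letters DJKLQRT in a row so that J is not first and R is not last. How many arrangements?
By inclusion-exclusion: 7! - 2×(7-1)! + (7-2)! = 5040 - 1440 + 120 = 3720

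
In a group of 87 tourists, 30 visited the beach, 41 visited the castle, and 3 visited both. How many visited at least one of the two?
|A∪B| = |A| + |B| - |A∩B| = 30 + 41 - 3 = 68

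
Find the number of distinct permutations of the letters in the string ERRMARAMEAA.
11! / (4! × 2! × 2! × 3!) = 69300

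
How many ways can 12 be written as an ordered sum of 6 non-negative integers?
C(12+6-1, 6-1) = C(17, 5) = 6188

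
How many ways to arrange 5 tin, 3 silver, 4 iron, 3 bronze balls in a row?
15! / (5! × 3! × 4! × 3!) = 12612600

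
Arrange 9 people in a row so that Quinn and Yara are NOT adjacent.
Total - adjacent = 9! - (9-1)!×2 = 362880 - 80640 = 282240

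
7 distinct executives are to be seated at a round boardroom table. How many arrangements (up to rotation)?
Circular: fix one position, arrange the rest. (7-1)! = 720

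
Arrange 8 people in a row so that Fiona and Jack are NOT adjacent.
Total - adjacent = 8! - (8-1)!×2 = 40320 - 10080 = 30240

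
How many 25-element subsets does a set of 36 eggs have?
C(36,25) = 36!/(25!×11!) = 600805296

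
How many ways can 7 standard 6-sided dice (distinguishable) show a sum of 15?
Coefficient of x^15 in (x + x² + ... + x^6)^7. By inclusion-exclusion on dice exceeding 6: Σ_j (-1)^j C(7,j)·C(15-1-6j, 6) = C(7,0)·C(14,6) - C(7,1)·C(8,6) = 1·3003 - 7·28 = 2807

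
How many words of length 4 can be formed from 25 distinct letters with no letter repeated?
P(25,4) = 25!/(25-4)! = 303600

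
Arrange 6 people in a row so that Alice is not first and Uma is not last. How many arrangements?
By inclusion-exclusion: 6! - 2×(6-1)! + (6-2)! = 720 - 240 + 24 = 504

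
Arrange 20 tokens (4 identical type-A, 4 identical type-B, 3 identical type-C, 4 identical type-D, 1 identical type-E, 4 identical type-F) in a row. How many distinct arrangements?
20! / (4! × 4! × 3! × 4! × 1! × 4!) = 1222160940000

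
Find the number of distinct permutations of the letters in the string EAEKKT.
6! / (1! × 2! × 1! × 2!) = 180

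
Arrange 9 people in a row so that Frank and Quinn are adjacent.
Treat as block: (9-1)! × 2! = 40320 × 2 = 80640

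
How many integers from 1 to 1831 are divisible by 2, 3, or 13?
⌊1831/2⌋+⌊1831/3⌋+⌊1831/13⌋ - ⌊1831/6⌋-⌊1831/26⌋-⌊1831/39⌋ + ⌊1831/78⌋ = 915+610+140 - 305-70-46 + 23 = 1267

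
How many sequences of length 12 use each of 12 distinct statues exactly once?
12! = 479001600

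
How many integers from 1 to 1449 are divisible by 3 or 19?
⌊1449/3⌋ + ⌊1449/19⌋ - ⌊1449/57⌋ = 483 + 76 - 25 = 534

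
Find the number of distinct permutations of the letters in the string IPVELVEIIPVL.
12! / (2! × 3! × 3! × 2! × 2!) = 1663200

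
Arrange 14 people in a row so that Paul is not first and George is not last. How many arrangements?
By inclusion-exclusion: 14! - 2×(14-1)! + (14-2)! = 87178291200 - 12454041600 + 479001600 = 75203251200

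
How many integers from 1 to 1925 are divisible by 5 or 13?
⌊1925/5⌋ + ⌊1925/13⌋ - ⌊1925/65⌋ = 385 + 148 - 29 = 504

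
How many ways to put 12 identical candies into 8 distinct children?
C(12+8-1, 8-1) = C(19, 7) = 50388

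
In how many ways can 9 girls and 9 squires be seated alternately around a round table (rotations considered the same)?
Fix one of the girls: (9-1)! ways for the remaining girls, × 9! ways for the squires = 40320 × 362880 = 14631321600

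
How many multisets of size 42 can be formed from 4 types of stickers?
C(42+4-1, 4-1) = C(45, 3) = 14190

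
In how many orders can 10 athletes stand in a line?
10! = 3628800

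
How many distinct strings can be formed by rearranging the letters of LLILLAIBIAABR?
13! / (4! × 1! × 3! × 3! × 2!) = 3603600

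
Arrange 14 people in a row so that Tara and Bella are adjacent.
Treat as block: (14-1)! × 2! = 6227020800 × 2 = 12454041600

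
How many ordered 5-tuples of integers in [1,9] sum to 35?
Coefficient of x^35 in (x + x² + ... + x^9)^5. By inclusion-exclusion on dice exceeding 9: Σ_j (-1)^j C(5,j)·C(35-1-9j, 4) = C(5,0)·C(34,4) - C(5,1)·C(25,4) + C(5,2)·C(16,4) - C(5,3)·C(7,4) = 1·46376 - 5·12650 + 10·1820 - 10·35 = 976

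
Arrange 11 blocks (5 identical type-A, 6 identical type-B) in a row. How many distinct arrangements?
11! / (5! × 6!) = 462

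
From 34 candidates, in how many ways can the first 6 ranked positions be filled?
P(34,6) = 34!/(34-6)! = 968330880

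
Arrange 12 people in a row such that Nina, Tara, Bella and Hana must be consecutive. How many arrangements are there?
Treat the 4 as one block: (12-4+1)! × 4! = 362880 × 24 = 8709120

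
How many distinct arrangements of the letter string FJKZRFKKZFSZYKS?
15! / (1! × 2! × 1! × 4! × 3! × 1! × 3!) = 756756000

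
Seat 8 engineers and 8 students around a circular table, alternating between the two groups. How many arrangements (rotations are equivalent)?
Fix one of the engineers: (8-1)! ways for the remaining engineers, × 8! ways for the students = 5040 × 40320 = 203212800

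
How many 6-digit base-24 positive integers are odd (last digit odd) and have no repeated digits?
Last∈{1,3,5,7,9,11,13,15,17,19,21,23}. Last=0: 0. Last nonzero: 12×22×P(22,4) = 46347840. Total = 46347840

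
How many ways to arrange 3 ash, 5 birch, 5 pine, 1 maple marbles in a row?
14! / (3! × 5! × 5! × 1!) = 1009008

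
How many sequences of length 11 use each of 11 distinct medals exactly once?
11! = 39916800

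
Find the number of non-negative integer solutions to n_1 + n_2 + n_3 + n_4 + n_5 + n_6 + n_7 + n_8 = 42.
C(42+8-1, 8-1) = C(49, 7) = 85900584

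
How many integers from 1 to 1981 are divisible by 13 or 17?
⌊1981/13⌋ + ⌊1981/17⌋ - ⌊1981/221⌋ = 152 + 116 - 8 = 260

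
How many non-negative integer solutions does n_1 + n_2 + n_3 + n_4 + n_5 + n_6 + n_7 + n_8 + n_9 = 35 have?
C(35+9-1, 9-1) = C(43, 8) = 145008513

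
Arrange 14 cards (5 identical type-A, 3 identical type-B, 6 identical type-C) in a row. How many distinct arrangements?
14! / (5! × 3! × 6!) = 168168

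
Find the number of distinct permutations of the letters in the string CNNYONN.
7! / (1! × 1! × 4! × 1!) = 210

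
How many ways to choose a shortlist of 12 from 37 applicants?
C(37,12) = 37!/(12!×25!) = 1852482996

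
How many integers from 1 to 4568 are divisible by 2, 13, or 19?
⌊4568/2⌋+⌊4568/13⌋+⌊4568/19⌋ - ⌊4568/26⌋-⌊4568/38⌋-⌊4568/247⌋ + ⌊4568/494⌋ = 2284+351+240 - 175-120-18 + 9 = 2571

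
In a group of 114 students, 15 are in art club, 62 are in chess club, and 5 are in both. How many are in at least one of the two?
|A∪B| = |A| + |B| - |A∩B| = 15 + 62 - 5 = 72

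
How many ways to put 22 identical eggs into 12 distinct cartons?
C(22+12-1, 12-1) = C(33, 11) = 193536720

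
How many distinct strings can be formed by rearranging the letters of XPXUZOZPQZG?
11! / (3! × 2! × 1! × 1! × 1! × 1! × 2!) = 1663200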